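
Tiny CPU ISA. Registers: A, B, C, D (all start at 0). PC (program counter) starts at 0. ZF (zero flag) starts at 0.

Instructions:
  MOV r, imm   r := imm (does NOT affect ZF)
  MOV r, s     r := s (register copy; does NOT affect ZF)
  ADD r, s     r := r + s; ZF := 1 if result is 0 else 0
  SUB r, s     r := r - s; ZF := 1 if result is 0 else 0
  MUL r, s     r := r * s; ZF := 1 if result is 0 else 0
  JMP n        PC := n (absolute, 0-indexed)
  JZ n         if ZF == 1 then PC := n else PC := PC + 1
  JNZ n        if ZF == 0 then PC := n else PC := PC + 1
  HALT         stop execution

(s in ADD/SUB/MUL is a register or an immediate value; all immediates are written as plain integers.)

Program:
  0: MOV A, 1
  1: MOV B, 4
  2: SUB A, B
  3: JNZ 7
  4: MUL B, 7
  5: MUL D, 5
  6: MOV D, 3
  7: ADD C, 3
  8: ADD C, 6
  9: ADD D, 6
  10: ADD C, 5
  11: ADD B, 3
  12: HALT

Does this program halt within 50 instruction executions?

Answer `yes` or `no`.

Answer: yes

Derivation:
Step 1: PC=0 exec 'MOV A, 1'. After: A=1 B=0 C=0 D=0 ZF=0 PC=1
Step 2: PC=1 exec 'MOV B, 4'. After: A=1 B=4 C=0 D=0 ZF=0 PC=2
Step 3: PC=2 exec 'SUB A, B'. After: A=-3 B=4 C=0 D=0 ZF=0 PC=3
Step 4: PC=3 exec 'JNZ 7'. After: A=-3 B=4 C=0 D=0 ZF=0 PC=7
Step 5: PC=7 exec 'ADD C, 3'. After: A=-3 B=4 C=3 D=0 ZF=0 PC=8
Step 6: PC=8 exec 'ADD C, 6'. After: A=-3 B=4 C=9 D=0 ZF=0 PC=9
Step 7: PC=9 exec 'ADD D, 6'. After: A=-3 B=4 C=9 D=6 ZF=0 PC=10
Step 8: PC=10 exec 'ADD C, 5'. After: A=-3 B=4 C=14 D=6 ZF=0 PC=11
Step 9: PC=11 exec 'ADD B, 3'. After: A=-3 B=7 C=14 D=6 ZF=0 PC=12
Step 10: PC=12 exec 'HALT'. After: A=-3 B=7 C=14 D=6 ZF=0 PC=12 HALTED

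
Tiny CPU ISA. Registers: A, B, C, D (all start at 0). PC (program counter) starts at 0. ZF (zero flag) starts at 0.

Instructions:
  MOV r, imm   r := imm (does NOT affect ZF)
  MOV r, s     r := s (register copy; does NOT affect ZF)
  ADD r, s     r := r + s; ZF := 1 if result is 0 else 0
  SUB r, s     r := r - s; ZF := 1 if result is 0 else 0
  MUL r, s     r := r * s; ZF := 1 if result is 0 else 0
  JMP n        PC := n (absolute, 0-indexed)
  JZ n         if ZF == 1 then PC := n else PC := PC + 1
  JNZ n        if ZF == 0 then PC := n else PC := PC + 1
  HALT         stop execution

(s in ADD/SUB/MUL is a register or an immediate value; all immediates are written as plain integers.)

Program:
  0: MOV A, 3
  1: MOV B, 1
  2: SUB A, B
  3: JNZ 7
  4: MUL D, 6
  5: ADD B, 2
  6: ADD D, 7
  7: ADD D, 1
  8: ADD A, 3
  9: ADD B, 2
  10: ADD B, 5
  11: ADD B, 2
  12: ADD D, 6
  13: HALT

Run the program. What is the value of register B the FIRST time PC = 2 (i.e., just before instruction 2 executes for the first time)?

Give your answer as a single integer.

Step 1: PC=0 exec 'MOV A, 3'. After: A=3 B=0 C=0 D=0 ZF=0 PC=1
Step 2: PC=1 exec 'MOV B, 1'. After: A=3 B=1 C=0 D=0 ZF=0 PC=2
First time PC=2: B=1

1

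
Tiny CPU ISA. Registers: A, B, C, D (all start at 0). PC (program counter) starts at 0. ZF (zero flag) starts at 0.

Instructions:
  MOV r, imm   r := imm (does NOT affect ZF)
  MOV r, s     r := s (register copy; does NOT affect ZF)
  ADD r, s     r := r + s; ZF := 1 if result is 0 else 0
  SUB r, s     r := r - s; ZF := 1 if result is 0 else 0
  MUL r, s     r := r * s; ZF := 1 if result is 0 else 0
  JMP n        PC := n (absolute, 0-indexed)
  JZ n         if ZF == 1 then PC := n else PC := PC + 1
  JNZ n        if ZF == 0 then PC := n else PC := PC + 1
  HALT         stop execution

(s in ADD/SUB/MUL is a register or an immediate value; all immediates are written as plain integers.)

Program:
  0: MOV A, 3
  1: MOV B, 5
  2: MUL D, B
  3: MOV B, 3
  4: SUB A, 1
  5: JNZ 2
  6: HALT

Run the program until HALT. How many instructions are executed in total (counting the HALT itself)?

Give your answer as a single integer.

Step 1: PC=0 exec 'MOV A, 3'. After: A=3 B=0 C=0 D=0 ZF=0 PC=1
Step 2: PC=1 exec 'MOV B, 5'. After: A=3 B=5 C=0 D=0 ZF=0 PC=2
Step 3: PC=2 exec 'MUL D, B'. After: A=3 B=5 C=0 D=0 ZF=1 PC=3
Step 4: PC=3 exec 'MOV B, 3'. After: A=3 B=3 C=0 D=0 ZF=1 PC=4
Step 5: PC=4 exec 'SUB A, 1'. After: A=2 B=3 C=0 D=0 ZF=0 PC=5
Step 6: PC=5 exec 'JNZ 2'. After: A=2 B=3 C=0 D=0 ZF=0 PC=2
Step 7: PC=2 exec 'MUL D, B'. After: A=2 B=3 C=0 D=0 ZF=1 PC=3
Step 8: PC=3 exec 'MOV B, 3'. After: A=2 B=3 C=0 D=0 ZF=1 PC=4
Step 9: PC=4 exec 'SUB A, 1'. After: A=1 B=3 C=0 D=0 ZF=0 PC=5
Step 10: PC=5 exec 'JNZ 2'. After: A=1 B=3 C=0 D=0 ZF=0 PC=2
Step 11: PC=2 exec 'MUL D, B'. After: A=1 B=3 C=0 D=0 ZF=1 PC=3
Step 12: PC=3 exec 'MOV B, 3'. After: A=1 B=3 C=0 D=0 ZF=1 PC=4
Step 13: PC=4 exec 'SUB A, 1'. After: A=0 B=3 C=0 D=0 ZF=1 PC=5
Step 14: PC=5 exec 'JNZ 2'. After: A=0 B=3 C=0 D=0 ZF=1 PC=6
Step 15: PC=6 exec 'HALT'. After: A=0 B=3 C=0 D=0 ZF=1 PC=6 HALTED
Total instructions executed: 15

Answer: 15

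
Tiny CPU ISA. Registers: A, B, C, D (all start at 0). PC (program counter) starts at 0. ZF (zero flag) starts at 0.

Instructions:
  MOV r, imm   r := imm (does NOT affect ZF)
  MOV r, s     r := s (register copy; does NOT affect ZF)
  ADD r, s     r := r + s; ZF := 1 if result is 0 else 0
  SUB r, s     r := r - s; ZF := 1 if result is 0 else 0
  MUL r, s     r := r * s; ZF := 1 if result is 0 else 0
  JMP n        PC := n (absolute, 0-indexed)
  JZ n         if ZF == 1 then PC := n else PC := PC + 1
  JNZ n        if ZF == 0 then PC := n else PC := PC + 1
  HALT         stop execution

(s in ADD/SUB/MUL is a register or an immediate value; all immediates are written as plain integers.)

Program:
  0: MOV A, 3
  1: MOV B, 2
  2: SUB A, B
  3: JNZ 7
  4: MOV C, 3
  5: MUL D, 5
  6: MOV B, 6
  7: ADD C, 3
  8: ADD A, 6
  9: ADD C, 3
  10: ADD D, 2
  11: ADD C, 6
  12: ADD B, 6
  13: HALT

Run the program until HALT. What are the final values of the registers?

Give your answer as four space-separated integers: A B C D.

Step 1: PC=0 exec 'MOV A, 3'. After: A=3 B=0 C=0 D=0 ZF=0 PC=1
Step 2: PC=1 exec 'MOV B, 2'. After: A=3 B=2 C=0 D=0 ZF=0 PC=2
Step 3: PC=2 exec 'SUB A, B'. After: A=1 B=2 C=0 D=0 ZF=0 PC=3
Step 4: PC=3 exec 'JNZ 7'. After: A=1 B=2 C=0 D=0 ZF=0 PC=7
Step 5: PC=7 exec 'ADD C, 3'. After: A=1 B=2 C=3 D=0 ZF=0 PC=8
Step 6: PC=8 exec 'ADD A, 6'. After: A=7 B=2 C=3 D=0 ZF=0 PC=9
Step 7: PC=9 exec 'ADD C, 3'. After: A=7 B=2 C=6 D=0 ZF=0 PC=10
Step 8: PC=10 exec 'ADD D, 2'. After: A=7 B=2 C=6 D=2 ZF=0 PC=11
Step 9: PC=11 exec 'ADD C, 6'. After: A=7 B=2 C=12 D=2 ZF=0 PC=12
Step 10: PC=12 exec 'ADD B, 6'. After: A=7 B=8 C=12 D=2 ZF=0 PC=13
Step 11: PC=13 exec 'HALT'. After: A=7 B=8 C=12 D=2 ZF=0 PC=13 HALTED

Answer: 7 8 12 2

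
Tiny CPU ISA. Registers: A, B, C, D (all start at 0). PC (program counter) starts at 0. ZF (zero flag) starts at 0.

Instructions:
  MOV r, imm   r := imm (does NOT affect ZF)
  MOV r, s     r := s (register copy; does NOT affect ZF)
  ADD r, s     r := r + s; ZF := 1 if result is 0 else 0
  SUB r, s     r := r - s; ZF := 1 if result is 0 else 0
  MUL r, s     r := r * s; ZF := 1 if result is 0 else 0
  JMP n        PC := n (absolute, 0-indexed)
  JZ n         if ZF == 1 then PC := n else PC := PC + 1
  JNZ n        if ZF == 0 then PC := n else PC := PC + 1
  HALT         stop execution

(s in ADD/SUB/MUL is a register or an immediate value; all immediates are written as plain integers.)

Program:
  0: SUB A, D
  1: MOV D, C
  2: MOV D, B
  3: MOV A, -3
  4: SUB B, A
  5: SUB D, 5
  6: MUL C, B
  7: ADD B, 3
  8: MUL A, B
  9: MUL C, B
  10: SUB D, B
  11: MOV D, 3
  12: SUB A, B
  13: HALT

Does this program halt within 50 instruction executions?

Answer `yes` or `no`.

Answer: yes

Derivation:
Step 1: PC=0 exec 'SUB A, D'. After: A=0 B=0 C=0 D=0 ZF=1 PC=1
Step 2: PC=1 exec 'MOV D, C'. After: A=0 B=0 C=0 D=0 ZF=1 PC=2
Step 3: PC=2 exec 'MOV D, B'. After: A=0 B=0 C=0 D=0 ZF=1 PC=3
Step 4: PC=3 exec 'MOV A, -3'. After: A=-3 B=0 C=0 D=0 ZF=1 PC=4
Step 5: PC=4 exec 'SUB B, A'. After: A=-3 B=3 C=0 D=0 ZF=0 PC=5
Step 6: PC=5 exec 'SUB D, 5'. After: A=-3 B=3 C=0 D=-5 ZF=0 PC=6
Step 7: PC=6 exec 'MUL C, B'. After: A=-3 B=3 C=0 D=-5 ZF=1 PC=7
Step 8: PC=7 exec 'ADD B, 3'. After: A=-3 B=6 C=0 D=-5 ZF=0 PC=8
Step 9: PC=8 exec 'MUL A, B'. After: A=-18 B=6 C=0 D=-5 ZF=0 PC=9
Step 10: PC=9 exec 'MUL C, B'. After: A=-18 B=6 C=0 D=-5 ZF=1 PC=10
Step 11: PC=10 exec 'SUB D, B'. After: A=-18 B=6 C=0 D=-11 ZF=0 PC=11
Step 12: PC=11 exec 'MOV D, 3'. After: A=-18 B=6 C=0 D=3 ZF=0 PC=12
Step 13: PC=12 exec 'SUB A, B'. After: A=-24 B=6 C=0 D=3 ZF=0 PC=13
Step 14: PC=13 exec 'HALT'. After: A=-24 B=6 C=0 D=3 ZF=0 PC=13 HALTED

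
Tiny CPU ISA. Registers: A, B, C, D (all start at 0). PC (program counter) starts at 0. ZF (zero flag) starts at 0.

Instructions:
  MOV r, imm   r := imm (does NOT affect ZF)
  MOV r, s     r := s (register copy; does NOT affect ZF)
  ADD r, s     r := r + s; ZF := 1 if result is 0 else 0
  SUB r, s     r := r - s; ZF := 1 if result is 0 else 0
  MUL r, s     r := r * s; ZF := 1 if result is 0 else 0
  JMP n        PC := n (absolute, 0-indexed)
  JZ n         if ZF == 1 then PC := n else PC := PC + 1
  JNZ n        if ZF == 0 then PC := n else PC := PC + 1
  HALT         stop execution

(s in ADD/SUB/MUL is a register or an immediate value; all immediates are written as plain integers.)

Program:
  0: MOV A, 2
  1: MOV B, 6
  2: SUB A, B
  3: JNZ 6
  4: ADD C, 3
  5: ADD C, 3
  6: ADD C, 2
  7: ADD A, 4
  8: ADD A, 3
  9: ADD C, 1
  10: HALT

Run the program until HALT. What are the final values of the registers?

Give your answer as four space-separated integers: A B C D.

Step 1: PC=0 exec 'MOV A, 2'. After: A=2 B=0 C=0 D=0 ZF=0 PC=1
Step 2: PC=1 exec 'MOV B, 6'. After: A=2 B=6 C=0 D=0 ZF=0 PC=2
Step 3: PC=2 exec 'SUB A, B'. After: A=-4 B=6 C=0 D=0 ZF=0 PC=3
Step 4: PC=3 exec 'JNZ 6'. After: A=-4 B=6 C=0 D=0 ZF=0 PC=6
Step 5: PC=6 exec 'ADD C, 2'. After: A=-4 B=6 C=2 D=0 ZF=0 PC=7
Step 6: PC=7 exec 'ADD A, 4'. After: A=0 B=6 C=2 D=0 ZF=1 PC=8
Step 7: PC=8 exec 'ADD A, 3'. After: A=3 B=6 C=2 D=0 ZF=0 PC=9
Step 8: PC=9 exec 'ADD C, 1'. After: A=3 B=6 C=3 D=0 ZF=0 PC=10
Step 9: PC=10 exec 'HALT'. After: A=3 B=6 C=3 D=0 ZF=0 PC=10 HALTED

Answer: 3 6 3 0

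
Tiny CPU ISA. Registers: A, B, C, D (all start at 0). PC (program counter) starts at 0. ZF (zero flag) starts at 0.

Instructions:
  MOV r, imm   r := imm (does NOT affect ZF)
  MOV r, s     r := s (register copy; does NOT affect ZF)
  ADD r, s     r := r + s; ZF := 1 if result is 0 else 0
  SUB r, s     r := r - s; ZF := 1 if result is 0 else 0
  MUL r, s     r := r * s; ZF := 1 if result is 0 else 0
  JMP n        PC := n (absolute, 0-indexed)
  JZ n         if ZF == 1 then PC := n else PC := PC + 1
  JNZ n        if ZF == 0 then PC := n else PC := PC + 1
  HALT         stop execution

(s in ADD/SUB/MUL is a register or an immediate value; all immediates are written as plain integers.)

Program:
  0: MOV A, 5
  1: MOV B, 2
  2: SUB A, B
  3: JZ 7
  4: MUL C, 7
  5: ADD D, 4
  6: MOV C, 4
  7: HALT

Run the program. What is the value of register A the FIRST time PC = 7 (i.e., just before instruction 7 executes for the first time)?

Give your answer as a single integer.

Step 1: PC=0 exec 'MOV A, 5'. After: A=5 B=0 C=0 D=0 ZF=0 PC=1
Step 2: PC=1 exec 'MOV B, 2'. After: A=5 B=2 C=0 D=0 ZF=0 PC=2
Step 3: PC=2 exec 'SUB A, B'. After: A=3 B=2 C=0 D=0 ZF=0 PC=3
Step 4: PC=3 exec 'JZ 7'. After: A=3 B=2 C=0 D=0 ZF=0 PC=4
Step 5: PC=4 exec 'MUL C, 7'. After: A=3 B=2 C=0 D=0 ZF=1 PC=5
Step 6: PC=5 exec 'ADD D, 4'. After: A=3 B=2 C=0 D=4 ZF=0 PC=6
Step 7: PC=6 exec 'MOV C, 4'. After: A=3 B=2 C=4 D=4 ZF=0 PC=7
First time PC=7: A=3

3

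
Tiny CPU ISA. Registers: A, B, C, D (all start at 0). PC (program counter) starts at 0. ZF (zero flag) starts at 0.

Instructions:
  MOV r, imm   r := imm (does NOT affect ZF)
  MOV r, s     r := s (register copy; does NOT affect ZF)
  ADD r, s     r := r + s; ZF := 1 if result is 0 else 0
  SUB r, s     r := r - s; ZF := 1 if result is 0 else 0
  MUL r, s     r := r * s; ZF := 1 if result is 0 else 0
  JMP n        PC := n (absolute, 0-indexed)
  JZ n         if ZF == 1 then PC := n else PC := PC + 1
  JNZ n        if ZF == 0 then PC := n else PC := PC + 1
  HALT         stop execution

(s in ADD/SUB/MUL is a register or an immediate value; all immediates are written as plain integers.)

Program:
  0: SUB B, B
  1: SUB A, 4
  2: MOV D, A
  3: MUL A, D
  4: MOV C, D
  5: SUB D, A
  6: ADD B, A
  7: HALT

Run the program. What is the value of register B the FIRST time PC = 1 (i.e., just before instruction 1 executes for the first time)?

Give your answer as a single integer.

Step 1: PC=0 exec 'SUB B, B'. After: A=0 B=0 C=0 D=0 ZF=1 PC=1
First time PC=1: B=0

0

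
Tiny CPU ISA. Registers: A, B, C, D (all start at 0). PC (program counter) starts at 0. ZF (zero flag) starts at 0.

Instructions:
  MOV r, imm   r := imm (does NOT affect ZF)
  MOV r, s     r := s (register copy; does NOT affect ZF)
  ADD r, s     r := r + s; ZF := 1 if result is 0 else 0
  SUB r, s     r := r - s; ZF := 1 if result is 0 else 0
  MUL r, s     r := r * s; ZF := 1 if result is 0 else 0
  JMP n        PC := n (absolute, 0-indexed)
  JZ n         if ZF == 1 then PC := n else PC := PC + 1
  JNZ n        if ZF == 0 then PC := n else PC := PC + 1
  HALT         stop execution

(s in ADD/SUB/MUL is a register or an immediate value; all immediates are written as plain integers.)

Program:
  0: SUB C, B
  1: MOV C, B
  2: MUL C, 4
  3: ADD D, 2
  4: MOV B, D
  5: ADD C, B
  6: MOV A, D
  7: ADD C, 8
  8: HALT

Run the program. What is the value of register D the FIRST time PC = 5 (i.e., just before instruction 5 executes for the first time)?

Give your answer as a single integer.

Step 1: PC=0 exec 'SUB C, B'. After: A=0 B=0 C=0 D=0 ZF=1 PC=1
Step 2: PC=1 exec 'MOV C, B'. After: A=0 B=0 C=0 D=0 ZF=1 PC=2
Step 3: PC=2 exec 'MUL C, 4'. After: A=0 B=0 C=0 D=0 ZF=1 PC=3
Step 4: PC=3 exec 'ADD D, 2'. After: A=0 B=0 C=0 D=2 ZF=0 PC=4
Step 5: PC=4 exec 'MOV B, D'. After: A=0 B=2 C=0 D=2 ZF=0 PC=5
First time PC=5: D=2

2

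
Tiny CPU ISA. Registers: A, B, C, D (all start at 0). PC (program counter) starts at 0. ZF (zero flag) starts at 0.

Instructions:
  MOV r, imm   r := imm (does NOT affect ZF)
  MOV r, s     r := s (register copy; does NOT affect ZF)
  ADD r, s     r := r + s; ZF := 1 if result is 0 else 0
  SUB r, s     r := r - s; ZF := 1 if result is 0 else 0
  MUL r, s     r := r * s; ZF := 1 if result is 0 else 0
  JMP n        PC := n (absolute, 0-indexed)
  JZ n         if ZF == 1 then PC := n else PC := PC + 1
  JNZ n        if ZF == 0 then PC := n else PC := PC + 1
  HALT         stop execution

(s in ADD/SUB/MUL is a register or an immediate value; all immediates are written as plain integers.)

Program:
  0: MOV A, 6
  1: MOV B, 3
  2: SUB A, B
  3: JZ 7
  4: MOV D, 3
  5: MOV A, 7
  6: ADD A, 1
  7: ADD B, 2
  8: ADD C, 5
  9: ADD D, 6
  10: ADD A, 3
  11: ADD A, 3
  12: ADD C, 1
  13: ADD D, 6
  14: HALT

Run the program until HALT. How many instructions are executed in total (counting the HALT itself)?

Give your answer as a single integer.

Answer: 15

Derivation:
Step 1: PC=0 exec 'MOV A, 6'. After: A=6 B=0 C=0 D=0 ZF=0 PC=1
Step 2: PC=1 exec 'MOV B, 3'. After: A=6 B=3 C=0 D=0 ZF=0 PC=2
Step 3: PC=2 exec 'SUB A, B'. After: A=3 B=3 C=0 D=0 ZF=0 PC=3
Step 4: PC=3 exec 'JZ 7'. After: A=3 B=3 C=0 D=0 ZF=0 PC=4
Step 5: PC=4 exec 'MOV D, 3'. After: A=3 B=3 C=0 D=3 ZF=0 PC=5
Step 6: PC=5 exec 'MOV A, 7'. After: A=7 B=3 C=0 D=3 ZF=0 PC=6
Step 7: PC=6 exec 'ADD A, 1'. After: A=8 B=3 C=0 D=3 ZF=0 PC=7
Step 8: PC=7 exec 'ADD B, 2'. After: A=8 B=5 C=0 D=3 ZF=0 PC=8
Step 9: PC=8 exec 'ADD C, 5'. After: A=8 B=5 C=5 D=3 ZF=0 PC=9
Step 10: PC=9 exec 'ADD D, 6'. After: A=8 B=5 C=5 D=9 ZF=0 PC=10
Step 11: PC=10 exec 'ADD A, 3'. After: A=11 B=5 C=5 D=9 ZF=0 PC=11
Step 12: PC=11 exec 'ADD A, 3'. After: A=14 B=5 C=5 D=9 ZF=0 PC=12
Step 13: PC=12 exec 'ADD C, 1'. After: A=14 B=5 C=6 D=9 ZF=0 PC=13
Step 14: PC=13 exec 'ADD D, 6'. After: A=14 B=5 C=6 D=15 ZF=0 PC=14
Step 15: PC=14 exec 'HALT'. After: A=14 B=5 C=6 D=15 ZF=0 PC=14 HALTED
Total instructions executed: 15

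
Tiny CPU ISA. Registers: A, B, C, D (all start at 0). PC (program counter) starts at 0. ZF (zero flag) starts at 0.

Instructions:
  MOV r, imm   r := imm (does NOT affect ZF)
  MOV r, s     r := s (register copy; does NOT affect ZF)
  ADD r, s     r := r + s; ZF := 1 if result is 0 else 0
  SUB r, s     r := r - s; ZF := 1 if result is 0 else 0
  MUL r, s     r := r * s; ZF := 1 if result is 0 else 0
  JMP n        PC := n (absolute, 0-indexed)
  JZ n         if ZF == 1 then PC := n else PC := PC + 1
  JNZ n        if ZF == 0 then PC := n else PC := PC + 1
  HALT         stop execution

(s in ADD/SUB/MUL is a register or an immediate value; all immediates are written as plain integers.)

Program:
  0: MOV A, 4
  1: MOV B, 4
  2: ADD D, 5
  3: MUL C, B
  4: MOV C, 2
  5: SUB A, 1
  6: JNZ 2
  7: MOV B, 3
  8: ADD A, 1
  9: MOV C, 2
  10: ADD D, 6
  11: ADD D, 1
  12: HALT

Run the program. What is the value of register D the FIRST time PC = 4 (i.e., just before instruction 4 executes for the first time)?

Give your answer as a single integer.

Step 1: PC=0 exec 'MOV A, 4'. After: A=4 B=0 C=0 D=0 ZF=0 PC=1
Step 2: PC=1 exec 'MOV B, 4'. After: A=4 B=4 C=0 D=0 ZF=0 PC=2
Step 3: PC=2 exec 'ADD D, 5'. After: A=4 B=4 C=0 D=5 ZF=0 PC=3
Step 4: PC=3 exec 'MUL C, B'. After: A=4 B=4 C=0 D=5 ZF=1 PC=4
First time PC=4: D=5

5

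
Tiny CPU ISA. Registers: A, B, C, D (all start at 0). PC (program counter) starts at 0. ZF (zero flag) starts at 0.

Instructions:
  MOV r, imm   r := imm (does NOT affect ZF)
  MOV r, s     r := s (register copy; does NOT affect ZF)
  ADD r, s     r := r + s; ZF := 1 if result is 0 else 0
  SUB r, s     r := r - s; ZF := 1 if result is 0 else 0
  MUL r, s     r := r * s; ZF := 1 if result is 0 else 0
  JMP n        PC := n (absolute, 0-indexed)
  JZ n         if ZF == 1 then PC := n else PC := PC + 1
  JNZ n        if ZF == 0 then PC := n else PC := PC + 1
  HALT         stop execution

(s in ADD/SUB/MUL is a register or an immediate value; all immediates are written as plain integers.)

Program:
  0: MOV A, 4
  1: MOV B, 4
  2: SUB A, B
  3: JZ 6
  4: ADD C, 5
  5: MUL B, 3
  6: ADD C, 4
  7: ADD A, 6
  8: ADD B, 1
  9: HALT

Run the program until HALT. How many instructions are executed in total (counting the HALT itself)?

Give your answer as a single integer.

Answer: 8

Derivation:
Step 1: PC=0 exec 'MOV A, 4'. After: A=4 B=0 C=0 D=0 ZF=0 PC=1
Step 2: PC=1 exec 'MOV B, 4'. After: A=4 B=4 C=0 D=0 ZF=0 PC=2
Step 3: PC=2 exec 'SUB A, B'. After: A=0 B=4 C=0 D=0 ZF=1 PC=3
Step 4: PC=3 exec 'JZ 6'. After: A=0 B=4 C=0 D=0 ZF=1 PC=6
Step 5: PC=6 exec 'ADD C, 4'. After: A=0 B=4 C=4 D=0 ZF=0 PC=7
Step 6: PC=7 exec 'ADD A, 6'. After: A=6 B=4 C=4 D=0 ZF=0 PC=8
Step 7: PC=8 exec 'ADD B, 1'. After: A=6 B=5 C=4 D=0 ZF=0 PC=9
Step 8: PC=9 exec 'HALT'. After: A=6 B=5 C=4 D=0 ZF=0 PC=9 HALTED
Total instructions executed: 8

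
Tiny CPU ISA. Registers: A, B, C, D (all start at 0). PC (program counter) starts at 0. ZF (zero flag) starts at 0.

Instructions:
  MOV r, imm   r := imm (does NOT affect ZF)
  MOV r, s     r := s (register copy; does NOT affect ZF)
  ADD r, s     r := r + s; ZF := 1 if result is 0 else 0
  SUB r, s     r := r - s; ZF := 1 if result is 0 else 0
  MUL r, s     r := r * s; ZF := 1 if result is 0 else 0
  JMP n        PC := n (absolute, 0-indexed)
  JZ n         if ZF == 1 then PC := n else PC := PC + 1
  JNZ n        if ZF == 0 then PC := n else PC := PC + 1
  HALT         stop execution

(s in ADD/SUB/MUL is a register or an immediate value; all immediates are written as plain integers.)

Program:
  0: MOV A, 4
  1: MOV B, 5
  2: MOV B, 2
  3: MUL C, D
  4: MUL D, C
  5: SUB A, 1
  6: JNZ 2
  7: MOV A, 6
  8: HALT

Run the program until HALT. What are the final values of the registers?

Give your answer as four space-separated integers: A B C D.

Answer: 6 2 0 0

Derivation:
Step 1: PC=0 exec 'MOV A, 4'. After: A=4 B=0 C=0 D=0 ZF=0 PC=1
Step 2: PC=1 exec 'MOV B, 5'. After: A=4 B=5 C=0 D=0 ZF=0 PC=2
Step 3: PC=2 exec 'MOV B, 2'. After: A=4 B=2 C=0 D=0 ZF=0 PC=3
Step 4: PC=3 exec 'MUL C, D'. After: A=4 B=2 C=0 D=0 ZF=1 PC=4
Step 5: PC=4 exec 'MUL D, C'. After: A=4 B=2 C=0 D=0 ZF=1 PC=5
Step 6: PC=5 exec 'SUB A, 1'. After: A=3 B=2 C=0 D=0 ZF=0 PC=6
Step 7: PC=6 exec 'JNZ 2'. After: A=3 B=2 C=0 D=0 ZF=0 PC=2
Step 8: PC=2 exec 'MOV B, 2'. After: A=3 B=2 C=0 D=0 ZF=0 PC=3
Step 9: PC=3 exec 'MUL C, D'. After: A=3 B=2 C=0 D=0 ZF=1 PC=4
Step 10: PC=4 exec 'MUL D, C'. After: A=3 B=2 C=0 D=0 ZF=1 PC=5
Step 11: PC=5 exec 'SUB A, 1'. After: A=2 B=2 C=0 D=0 ZF=0 PC=6
Step 12: PC=6 exec 'JNZ 2'. After: A=2 B=2 C=0 D=0 ZF=0 PC=2
Step 13: PC=2 exec 'MOV B, 2'. After: A=2 B=2 C=0 D=0 ZF=0 PC=3
Step 14: PC=3 exec 'MUL C, D'. After: A=2 B=2 C=0 D=0 ZF=1 PC=4
Step 15: PC=4 exec 'MUL D, C'. After: A=2 B=2 C=0 D=0 ZF=1 PC=5
Step 16: PC=5 exec 'SUB A, 1'. After: A=1 B=2 C=0 D=0 ZF=0 PC=6
Step 17: PC=6 exec 'JNZ 2'. After: A=1 B=2 C=0 D=0 ZF=0 PC=2
Step 18: PC=2 exec 'MOV B, 2'. After: A=1 B=2 C=0 D=0 ZF=0 PC=3
Step 19: PC=3 exec 'MUL C, D'. After: A=1 B=2 C=0 D=0 ZF=1 PC=4
Step 20: PC=4 exec 'MUL D, C'. After: A=1 B=2 C=0 D=0 ZF=1 PC=5
Step 21: PC=5 exec 'SUB A, 1'. After: A=0 B=2 C=0 D=0 ZF=1 PC=6
Step 22: PC=6 exec 'JNZ 2'. After: A=0 B=2 C=0 D=0 ZF=1 PC=7
Step 23: PC=7 exec 'MOV A, 6'. After: A=6 B=2 C=0 D=0 ZF=1 PC=8
Step 24: PC=8 exec 'HALT'. After: A=6 B=2 C=0 D=0 ZF=1 PC=8 HALTED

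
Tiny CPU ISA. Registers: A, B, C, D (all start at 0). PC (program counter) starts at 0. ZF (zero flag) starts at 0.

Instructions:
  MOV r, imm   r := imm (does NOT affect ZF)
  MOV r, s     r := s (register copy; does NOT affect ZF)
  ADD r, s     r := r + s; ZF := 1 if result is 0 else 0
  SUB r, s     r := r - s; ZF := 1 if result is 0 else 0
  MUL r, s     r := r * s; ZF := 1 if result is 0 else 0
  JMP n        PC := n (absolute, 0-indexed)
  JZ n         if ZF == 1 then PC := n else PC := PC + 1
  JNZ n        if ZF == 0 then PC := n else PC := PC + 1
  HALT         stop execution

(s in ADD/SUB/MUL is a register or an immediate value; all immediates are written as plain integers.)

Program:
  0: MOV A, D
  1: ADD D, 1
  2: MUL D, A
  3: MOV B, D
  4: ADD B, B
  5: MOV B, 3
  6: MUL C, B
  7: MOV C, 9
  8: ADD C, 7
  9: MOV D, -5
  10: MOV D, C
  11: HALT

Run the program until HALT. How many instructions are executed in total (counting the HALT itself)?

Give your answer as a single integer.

Answer: 12

Derivation:
Step 1: PC=0 exec 'MOV A, D'. After: A=0 B=0 C=0 D=0 ZF=0 PC=1
Step 2: PC=1 exec 'ADD D, 1'. After: A=0 B=0 C=0 D=1 ZF=0 PC=2
Step 3: PC=2 exec 'MUL D, A'. After: A=0 B=0 C=0 D=0 ZF=1 PC=3
Step 4: PC=3 exec 'MOV B, D'. After: A=0 B=0 C=0 D=0 ZF=1 PC=4
Step 5: PC=4 exec 'ADD B, B'. After: A=0 B=0 C=0 D=0 ZF=1 PC=5
Step 6: PC=5 exec 'MOV B, 3'. After: A=0 B=3 C=0 D=0 ZF=1 PC=6
Step 7: PC=6 exec 'MUL C, B'. After: A=0 B=3 C=0 D=0 ZF=1 PC=7
Step 8: PC=7 exec 'MOV C, 9'. After: A=0 B=3 C=9 D=0 ZF=1 PC=8
Step 9: PC=8 exec 'ADD C, 7'. After: A=0 B=3 C=16 D=0 ZF=0 PC=9
Step 10: PC=9 exec 'MOV D, -5'. After: A=0 B=3 C=16 D=-5 ZF=0 PC=10
Step 11: PC=10 exec 'MOV D, C'. After: A=0 B=3 C=16 D=16 ZF=0 PC=11
Step 12: PC=11 exec 'HALT'. After: A=0 B=3 C=16 D=16 ZF=0 PC=11 HALTED
Total instructions executed: 12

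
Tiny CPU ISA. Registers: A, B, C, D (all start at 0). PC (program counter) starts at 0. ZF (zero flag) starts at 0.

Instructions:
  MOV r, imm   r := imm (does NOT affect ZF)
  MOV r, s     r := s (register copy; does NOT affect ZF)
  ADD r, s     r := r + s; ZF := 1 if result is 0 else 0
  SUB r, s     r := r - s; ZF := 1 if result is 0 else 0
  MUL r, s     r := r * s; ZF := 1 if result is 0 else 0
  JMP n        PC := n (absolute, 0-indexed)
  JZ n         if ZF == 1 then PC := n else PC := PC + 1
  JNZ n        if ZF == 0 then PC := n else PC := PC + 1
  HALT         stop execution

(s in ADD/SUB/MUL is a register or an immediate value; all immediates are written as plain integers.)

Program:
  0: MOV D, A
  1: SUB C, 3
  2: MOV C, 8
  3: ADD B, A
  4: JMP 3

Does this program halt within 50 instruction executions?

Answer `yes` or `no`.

Step 1: PC=0 exec 'MOV D, A'. After: A=0 B=0 C=0 D=0 ZF=0 PC=1
Step 2: PC=1 exec 'SUB C, 3'. After: A=0 B=0 C=-3 D=0 ZF=0 PC=2
Step 3: PC=2 exec 'MOV C, 8'. After: A=0 B=0 C=8 D=0 ZF=0 PC=3
Step 4: PC=3 exec 'ADD B, A'. After: A=0 B=0 C=8 D=0 ZF=1 PC=4
Step 5: PC=4 exec 'JMP 3'. After: A=0 B=0 C=8 D=0 ZF=1 PC=3
Step 6: PC=3 exec 'ADD B, A'. After: A=0 B=0 C=8 D=0 ZF=1 PC=4
State after step 6 equals state after step 4: the program is in a cycle of length 2 and will never halt.

Answer: no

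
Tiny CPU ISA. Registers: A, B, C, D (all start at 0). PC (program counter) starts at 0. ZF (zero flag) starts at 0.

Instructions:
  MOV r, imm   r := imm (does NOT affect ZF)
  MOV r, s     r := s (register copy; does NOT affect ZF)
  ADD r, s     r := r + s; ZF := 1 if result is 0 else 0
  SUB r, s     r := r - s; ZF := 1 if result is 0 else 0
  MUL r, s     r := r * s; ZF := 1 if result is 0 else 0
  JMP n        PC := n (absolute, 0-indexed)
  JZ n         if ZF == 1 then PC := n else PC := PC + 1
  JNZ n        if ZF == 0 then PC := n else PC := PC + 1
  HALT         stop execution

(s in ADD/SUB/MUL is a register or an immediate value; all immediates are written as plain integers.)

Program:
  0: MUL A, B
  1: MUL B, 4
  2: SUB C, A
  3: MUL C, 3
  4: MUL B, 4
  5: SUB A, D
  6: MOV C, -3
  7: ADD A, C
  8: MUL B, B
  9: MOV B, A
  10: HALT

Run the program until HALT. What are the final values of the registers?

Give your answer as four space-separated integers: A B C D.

Step 1: PC=0 exec 'MUL A, B'. After: A=0 B=0 C=0 D=0 ZF=1 PC=1
Step 2: PC=1 exec 'MUL B, 4'. After: A=0 B=0 C=0 D=0 ZF=1 PC=2
Step 3: PC=2 exec 'SUB C, A'. After: A=0 B=0 C=0 D=0 ZF=1 PC=3
Step 4: PC=3 exec 'MUL C, 3'. After: A=0 B=0 C=0 D=0 ZF=1 PC=4
Step 5: PC=4 exec 'MUL B, 4'. After: A=0 B=0 C=0 D=0 ZF=1 PC=5
Step 6: PC=5 exec 'SUB A, D'. After: A=0 B=0 C=0 D=0 ZF=1 PC=6
Step 7: PC=6 exec 'MOV C, -3'. After: A=0 B=0 C=-3 D=0 ZF=1 PC=7
Step 8: PC=7 exec 'ADD A, C'. After: A=-3 B=0 C=-3 D=0 ZF=0 PC=8
Step 9: PC=8 exec 'MUL B, B'. After: A=-3 B=0 C=-3 D=0 ZF=1 PC=9
Step 10: PC=9 exec 'MOV B, A'. After: A=-3 B=-3 C=-3 D=0 ZF=1 PC=10
Step 11: PC=10 exec 'HALT'. After: A=-3 B=-3 C=-3 D=0 ZF=1 PC=10 HALTED

Answer: -3 -3 -3 0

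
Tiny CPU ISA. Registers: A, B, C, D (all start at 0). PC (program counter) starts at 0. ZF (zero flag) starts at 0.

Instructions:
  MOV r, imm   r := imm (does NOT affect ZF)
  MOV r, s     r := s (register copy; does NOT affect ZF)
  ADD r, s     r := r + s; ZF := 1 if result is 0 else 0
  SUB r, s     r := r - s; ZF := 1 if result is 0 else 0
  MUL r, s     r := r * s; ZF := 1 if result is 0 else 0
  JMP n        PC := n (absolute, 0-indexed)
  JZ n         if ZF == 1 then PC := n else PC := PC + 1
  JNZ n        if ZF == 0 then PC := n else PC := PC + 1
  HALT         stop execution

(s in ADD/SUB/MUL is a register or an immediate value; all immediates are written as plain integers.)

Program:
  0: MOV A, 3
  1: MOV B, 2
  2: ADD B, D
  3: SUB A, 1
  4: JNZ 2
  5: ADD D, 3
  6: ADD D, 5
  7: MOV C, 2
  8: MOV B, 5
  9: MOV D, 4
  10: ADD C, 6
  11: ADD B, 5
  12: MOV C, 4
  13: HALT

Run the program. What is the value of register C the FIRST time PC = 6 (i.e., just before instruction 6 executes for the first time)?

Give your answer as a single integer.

Step 1: PC=0 exec 'MOV A, 3'. After: A=3 B=0 C=0 D=0 ZF=0 PC=1
Step 2: PC=1 exec 'MOV B, 2'. After: A=3 B=2 C=0 D=0 ZF=0 PC=2
Step 3: PC=2 exec 'ADD B, D'. After: A=3 B=2 C=0 D=0 ZF=0 PC=3
Step 4: PC=3 exec 'SUB A, 1'. After: A=2 B=2 C=0 D=0 ZF=0 PC=4
Step 5: PC=4 exec 'JNZ 2'. After: A=2 B=2 C=0 D=0 ZF=0 PC=2
Step 6: PC=2 exec 'ADD B, D'. After: A=2 B=2 C=0 D=0 ZF=0 PC=3
Step 7: PC=3 exec 'SUB A, 1'. After: A=1 B=2 C=0 D=0 ZF=0 PC=4
Step 8: PC=4 exec 'JNZ 2'. After: A=1 B=2 C=0 D=0 ZF=0 PC=2
Step 9: PC=2 exec 'ADD B, D'. After: A=1 B=2 C=0 D=0 ZF=0 PC=3
Step 10: PC=3 exec 'SUB A, 1'. After: A=0 B=2 C=0 D=0 ZF=1 PC=4
Step 11: PC=4 exec 'JNZ 2'. After: A=0 B=2 C=0 D=0 ZF=1 PC=5
Step 12: PC=5 exec 'ADD D, 3'. After: A=0 B=2 C=0 D=3 ZF=0 PC=6
First time PC=6: C=0

0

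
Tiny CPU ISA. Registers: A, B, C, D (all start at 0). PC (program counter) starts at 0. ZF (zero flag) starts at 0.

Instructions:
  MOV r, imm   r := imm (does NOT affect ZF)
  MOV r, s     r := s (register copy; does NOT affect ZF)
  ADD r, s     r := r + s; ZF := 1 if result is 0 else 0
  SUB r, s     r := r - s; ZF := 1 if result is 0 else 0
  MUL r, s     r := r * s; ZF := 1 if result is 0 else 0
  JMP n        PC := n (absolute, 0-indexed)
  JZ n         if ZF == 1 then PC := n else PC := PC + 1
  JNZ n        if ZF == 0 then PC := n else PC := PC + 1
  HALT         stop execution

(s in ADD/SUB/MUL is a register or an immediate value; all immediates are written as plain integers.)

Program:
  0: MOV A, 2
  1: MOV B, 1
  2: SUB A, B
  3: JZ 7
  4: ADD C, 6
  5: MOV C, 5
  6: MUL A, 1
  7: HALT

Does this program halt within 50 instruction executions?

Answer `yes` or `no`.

Step 1: PC=0 exec 'MOV A, 2'. After: A=2 B=0 C=0 D=0 ZF=0 PC=1
Step 2: PC=1 exec 'MOV B, 1'. After: A=2 B=1 C=0 D=0 ZF=0 PC=2
Step 3: PC=2 exec 'SUB A, B'. After: A=1 B=1 C=0 D=0 ZF=0 PC=3
Step 4: PC=3 exec 'JZ 7'. After: A=1 B=1 C=0 D=0 ZF=0 PC=4
Step 5: PC=4 exec 'ADD C, 6'. After: A=1 B=1 C=6 D=0 ZF=0 PC=5
Step 6: PC=5 exec 'MOV C, 5'. After: A=1 B=1 C=5 D=0 ZF=0 PC=6
Step 7: PC=6 exec 'MUL A, 1'. After: A=1 B=1 C=5 D=0 ZF=0 PC=7
Step 8: PC=7 exec 'HALT'. After: A=1 B=1 C=5 D=0 ZF=0 PC=7 HALTED

Answer: yes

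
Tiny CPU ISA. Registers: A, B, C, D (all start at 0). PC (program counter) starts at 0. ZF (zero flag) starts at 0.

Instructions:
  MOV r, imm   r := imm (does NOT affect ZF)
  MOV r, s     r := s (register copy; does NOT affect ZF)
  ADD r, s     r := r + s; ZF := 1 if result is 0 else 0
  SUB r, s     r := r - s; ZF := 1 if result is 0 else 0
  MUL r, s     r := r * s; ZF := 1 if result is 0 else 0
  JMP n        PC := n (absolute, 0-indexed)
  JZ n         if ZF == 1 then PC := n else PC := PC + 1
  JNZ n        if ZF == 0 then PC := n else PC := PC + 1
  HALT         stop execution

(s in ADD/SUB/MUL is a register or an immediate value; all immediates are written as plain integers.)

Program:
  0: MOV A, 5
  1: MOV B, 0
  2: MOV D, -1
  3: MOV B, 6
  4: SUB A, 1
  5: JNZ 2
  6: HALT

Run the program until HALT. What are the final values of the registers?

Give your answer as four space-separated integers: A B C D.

Answer: 0 6 0 -1

Derivation:
Step 1: PC=0 exec 'MOV A, 5'. After: A=5 B=0 C=0 D=0 ZF=0 PC=1
Step 2: PC=1 exec 'MOV B, 0'. After: A=5 B=0 C=0 D=0 ZF=0 PC=2
Step 3: PC=2 exec 'MOV D, -1'. After: A=5 B=0 C=0 D=-1 ZF=0 PC=3
Step 4: PC=3 exec 'MOV B, 6'. After: A=5 B=6 C=0 D=-1 ZF=0 PC=4
Step 5: PC=4 exec 'SUB A, 1'. After: A=4 B=6 C=0 D=-1 ZF=0 PC=5
Step 6: PC=5 exec 'JNZ 2'. After: A=4 B=6 C=0 D=-1 ZF=0 PC=2
Step 7: PC=2 exec 'MOV D, -1'. After: A=4 B=6 C=0 D=-1 ZF=0 PC=3
Step 8: PC=3 exec 'MOV B, 6'. After: A=4 B=6 C=0 D=-1 ZF=0 PC=4
Step 9: PC=4 exec 'SUB A, 1'. After: A=3 B=6 C=0 D=-1 ZF=0 PC=5
Step 10: PC=5 exec 'JNZ 2'. After: A=3 B=6 C=0 D=-1 ZF=0 PC=2
Step 11: PC=2 exec 'MOV D, -1'. After: A=3 B=6 C=0 D=-1 ZF=0 PC=3
Step 12: PC=3 exec 'MOV B, 6'. After: A=3 B=6 C=0 D=-1 ZF=0 PC=4
Step 13: PC=4 exec 'SUB A, 1'. After: A=2 B=6 C=0 D=-1 ZF=0 PC=5
Step 14: PC=5 exec 'JNZ 2'. After: A=2 B=6 C=0 D=-1 ZF=0 PC=2
Step 15: PC=2 exec 'MOV D, -1'. After: A=2 B=6 C=0 D=-1 ZF=0 PC=3
Step 16: PC=3 exec 'MOV B, 6'. After: A=2 B=6 C=0 D=-1 ZF=0 PC=4
Step 17: PC=4 exec 'SUB A, 1'. After: A=1 B=6 C=0 D=-1 ZF=0 PC=5
Step 18: PC=5 exec 'JNZ 2'. After: A=1 B=6 C=0 D=-1 ZF=0 PC=2
Step 19: PC=2 exec 'MOV D, -1'. After: A=1 B=6 C=0 D=-1 ZF=0 PC=3
Step 20: PC=3 exec 'MOV B, 6'. After: A=1 B=6 C=0 D=-1 ZF=0 PC=4
Step 21: PC=4 exec 'SUB A, 1'. After: A=0 B=6 C=0 D=-1 ZF=1 PC=5
Step 22: PC=5 exec 'JNZ 2'. After: A=0 B=6 C=0 D=-1 ZF=1 PC=6
Step 23: PC=6 exec 'HALT'. After: A=0 B=6 C=0 D=-1 ZF=1 PC=6 HALTED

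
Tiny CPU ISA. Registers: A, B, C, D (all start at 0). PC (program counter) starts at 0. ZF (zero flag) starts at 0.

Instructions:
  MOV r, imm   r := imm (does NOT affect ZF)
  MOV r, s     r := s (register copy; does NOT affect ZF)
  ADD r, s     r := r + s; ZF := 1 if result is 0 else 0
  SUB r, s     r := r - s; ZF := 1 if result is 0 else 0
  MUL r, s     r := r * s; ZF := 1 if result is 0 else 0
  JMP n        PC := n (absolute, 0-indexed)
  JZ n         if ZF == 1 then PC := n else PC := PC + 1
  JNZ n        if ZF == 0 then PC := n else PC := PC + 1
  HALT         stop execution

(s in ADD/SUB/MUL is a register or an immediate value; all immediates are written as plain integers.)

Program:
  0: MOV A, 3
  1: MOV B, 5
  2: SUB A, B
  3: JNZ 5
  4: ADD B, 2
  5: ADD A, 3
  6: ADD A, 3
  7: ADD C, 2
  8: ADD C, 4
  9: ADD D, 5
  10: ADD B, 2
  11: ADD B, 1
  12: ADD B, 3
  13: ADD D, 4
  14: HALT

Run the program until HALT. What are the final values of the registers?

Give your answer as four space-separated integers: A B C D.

Step 1: PC=0 exec 'MOV A, 3'. After: A=3 B=0 C=0 D=0 ZF=0 PC=1
Step 2: PC=1 exec 'MOV B, 5'. After: A=3 B=5 C=0 D=0 ZF=0 PC=2
Step 3: PC=2 exec 'SUB A, B'. After: A=-2 B=5 C=0 D=0 ZF=0 PC=3
Step 4: PC=3 exec 'JNZ 5'. After: A=-2 B=5 C=0 D=0 ZF=0 PC=5
Step 5: PC=5 exec 'ADD A, 3'. After: A=1 B=5 C=0 D=0 ZF=0 PC=6
Step 6: PC=6 exec 'ADD A, 3'. After: A=4 B=5 C=0 D=0 ZF=0 PC=7
Step 7: PC=7 exec 'ADD C, 2'. After: A=4 B=5 C=2 D=0 ZF=0 PC=8
Step 8: PC=8 exec 'ADD C, 4'. After: A=4 B=5 C=6 D=0 ZF=0 PC=9
Step 9: PC=9 exec 'ADD D, 5'. After: A=4 B=5 C=6 D=5 ZF=0 PC=10
Step 10: PC=10 exec 'ADD B, 2'. After: A=4 B=7 C=6 D=5 ZF=0 PC=11
Step 11: PC=11 exec 'ADD B, 1'. After: A=4 B=8 C=6 D=5 ZF=0 PC=12
Step 12: PC=12 exec 'ADD B, 3'. After: A=4 B=11 C=6 D=5 ZF=0 PC=13
Step 13: PC=13 exec 'ADD D, 4'. After: A=4 B=11 C=6 D=9 ZF=0 PC=14
Step 14: PC=14 exec 'HALT'. After: A=4 B=11 C=6 D=9 ZF=0 PC=14 HALTED

Answer: 4 11 6 9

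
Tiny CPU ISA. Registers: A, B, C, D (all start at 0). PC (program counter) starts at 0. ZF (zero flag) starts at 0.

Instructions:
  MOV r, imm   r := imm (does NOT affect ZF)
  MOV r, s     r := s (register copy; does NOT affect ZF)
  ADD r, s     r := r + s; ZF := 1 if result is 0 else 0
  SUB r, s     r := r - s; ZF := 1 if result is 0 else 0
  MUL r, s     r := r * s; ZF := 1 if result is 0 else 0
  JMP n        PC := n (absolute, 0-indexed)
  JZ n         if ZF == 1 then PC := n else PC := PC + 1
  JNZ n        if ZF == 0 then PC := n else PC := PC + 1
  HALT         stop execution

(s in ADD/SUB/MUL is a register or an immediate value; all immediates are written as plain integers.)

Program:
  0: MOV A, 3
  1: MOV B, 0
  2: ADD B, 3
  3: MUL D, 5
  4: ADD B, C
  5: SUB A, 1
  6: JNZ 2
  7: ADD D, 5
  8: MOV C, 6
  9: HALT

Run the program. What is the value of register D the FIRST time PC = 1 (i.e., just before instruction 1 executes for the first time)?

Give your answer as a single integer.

Step 1: PC=0 exec 'MOV A, 3'. After: A=3 B=0 C=0 D=0 ZF=0 PC=1
First time PC=1: D=0

0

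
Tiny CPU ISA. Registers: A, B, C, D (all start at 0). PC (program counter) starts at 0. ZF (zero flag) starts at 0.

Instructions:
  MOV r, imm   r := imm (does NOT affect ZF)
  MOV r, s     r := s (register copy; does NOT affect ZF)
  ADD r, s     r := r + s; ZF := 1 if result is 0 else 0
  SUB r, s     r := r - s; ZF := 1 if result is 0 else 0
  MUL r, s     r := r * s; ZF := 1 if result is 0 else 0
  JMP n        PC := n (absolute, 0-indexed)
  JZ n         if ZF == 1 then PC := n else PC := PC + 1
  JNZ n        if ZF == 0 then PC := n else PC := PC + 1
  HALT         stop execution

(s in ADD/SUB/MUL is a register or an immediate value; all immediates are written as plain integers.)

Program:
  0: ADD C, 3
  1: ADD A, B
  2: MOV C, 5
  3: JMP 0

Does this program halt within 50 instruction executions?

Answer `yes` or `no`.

Answer: no

Derivation:
Step 1: PC=0 exec 'ADD C, 3'. After: A=0 B=0 C=3 D=0 ZF=0 PC=1
Step 2: PC=1 exec 'ADD A, B'. After: A=0 B=0 C=3 D=0 ZF=1 PC=2
Step 3: PC=2 exec 'MOV C, 5'. After: A=0 B=0 C=5 D=0 ZF=1 PC=3
Step 4: PC=3 exec 'JMP 0'. After: A=0 B=0 C=5 D=0 ZF=1 PC=0
Step 5: PC=0 exec 'ADD C, 3'. After: A=0 B=0 C=8 D=0 ZF=0 PC=1
Step 6: PC=1 exec 'ADD A, B'. After: A=0 B=0 C=8 D=0 ZF=1 PC=2
Step 7: PC=2 exec 'MOV C, 5'. After: A=0 B=0 C=5 D=0 ZF=1 PC=3
State after step 7 equals state after step 3: the program is in a cycle of length 4 and will never halt.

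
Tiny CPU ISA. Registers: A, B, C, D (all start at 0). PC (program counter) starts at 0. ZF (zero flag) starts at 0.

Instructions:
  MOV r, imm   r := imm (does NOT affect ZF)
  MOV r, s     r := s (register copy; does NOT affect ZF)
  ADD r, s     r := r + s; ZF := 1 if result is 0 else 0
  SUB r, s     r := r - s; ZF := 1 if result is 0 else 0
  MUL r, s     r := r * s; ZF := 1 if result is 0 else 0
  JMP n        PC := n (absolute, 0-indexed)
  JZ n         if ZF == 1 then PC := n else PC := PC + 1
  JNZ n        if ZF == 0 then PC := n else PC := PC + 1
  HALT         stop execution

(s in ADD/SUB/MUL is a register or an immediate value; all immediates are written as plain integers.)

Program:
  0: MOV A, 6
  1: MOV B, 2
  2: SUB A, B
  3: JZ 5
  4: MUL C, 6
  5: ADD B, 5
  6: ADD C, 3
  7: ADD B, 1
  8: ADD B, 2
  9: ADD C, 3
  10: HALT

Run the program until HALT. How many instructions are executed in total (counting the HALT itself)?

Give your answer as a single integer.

Answer: 11

Derivation:
Step 1: PC=0 exec 'MOV A, 6'. After: A=6 B=0 C=0 D=0 ZF=0 PC=1
Step 2: PC=1 exec 'MOV B, 2'. After: A=6 B=2 C=0 D=0 ZF=0 PC=2
Step 3: PC=2 exec 'SUB A, B'. After: A=4 B=2 C=0 D=0 ZF=0 PC=3
Step 4: PC=3 exec 'JZ 5'. After: A=4 B=2 C=0 D=0 ZF=0 PC=4
Step 5: PC=4 exec 'MUL C, 6'. After: A=4 B=2 C=0 D=0 ZF=1 PC=5
Step 6: PC=5 exec 'ADD B, 5'. After: A=4 B=7 C=0 D=0 ZF=0 PC=6
Step 7: PC=6 exec 'ADD C, 3'. After: A=4 B=7 C=3 D=0 ZF=0 PC=7
Step 8: PC=7 exec 'ADD B, 1'. After: A=4 B=8 C=3 D=0 ZF=0 PC=8
Step 9: PC=8 exec 'ADD B, 2'. After: A=4 B=10 C=3 D=0 ZF=0 PC=9
Step 10: PC=9 exec 'ADD C, 3'. After: A=4 B=10 C=6 D=0 ZF=0 PC=10
Step 11: PC=10 exec 'HALT'. After: A=4 B=10 C=6 D=0 ZF=0 PC=10 HALTED
Total instructions executed: 11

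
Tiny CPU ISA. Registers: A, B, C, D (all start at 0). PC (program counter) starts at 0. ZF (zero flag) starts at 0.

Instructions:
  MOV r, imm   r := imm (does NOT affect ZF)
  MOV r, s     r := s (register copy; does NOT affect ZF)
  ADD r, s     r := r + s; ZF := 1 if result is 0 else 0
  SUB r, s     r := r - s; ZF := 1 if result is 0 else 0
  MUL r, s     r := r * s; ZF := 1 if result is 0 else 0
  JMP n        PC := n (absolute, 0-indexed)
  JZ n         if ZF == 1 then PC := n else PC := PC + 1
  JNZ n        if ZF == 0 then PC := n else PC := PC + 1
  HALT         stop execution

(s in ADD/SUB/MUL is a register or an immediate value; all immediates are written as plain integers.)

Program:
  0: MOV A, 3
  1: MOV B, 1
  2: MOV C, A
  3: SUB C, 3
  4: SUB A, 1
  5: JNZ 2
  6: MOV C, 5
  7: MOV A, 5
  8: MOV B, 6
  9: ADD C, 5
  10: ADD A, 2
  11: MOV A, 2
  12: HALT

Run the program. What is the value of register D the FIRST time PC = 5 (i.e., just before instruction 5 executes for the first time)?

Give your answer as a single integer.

Step 1: PC=0 exec 'MOV A, 3'. After: A=3 B=0 C=0 D=0 ZF=0 PC=1
Step 2: PC=1 exec 'MOV B, 1'. After: A=3 B=1 C=0 D=0 ZF=0 PC=2
Step 3: PC=2 exec 'MOV C, A'. After: A=3 B=1 C=3 D=0 ZF=0 PC=3
Step 4: PC=3 exec 'SUB C, 3'. After: A=3 B=1 C=0 D=0 ZF=1 PC=4
Step 5: PC=4 exec 'SUB A, 1'. After: A=2 B=1 C=0 D=0 ZF=0 PC=5
First time PC=5: D=0

0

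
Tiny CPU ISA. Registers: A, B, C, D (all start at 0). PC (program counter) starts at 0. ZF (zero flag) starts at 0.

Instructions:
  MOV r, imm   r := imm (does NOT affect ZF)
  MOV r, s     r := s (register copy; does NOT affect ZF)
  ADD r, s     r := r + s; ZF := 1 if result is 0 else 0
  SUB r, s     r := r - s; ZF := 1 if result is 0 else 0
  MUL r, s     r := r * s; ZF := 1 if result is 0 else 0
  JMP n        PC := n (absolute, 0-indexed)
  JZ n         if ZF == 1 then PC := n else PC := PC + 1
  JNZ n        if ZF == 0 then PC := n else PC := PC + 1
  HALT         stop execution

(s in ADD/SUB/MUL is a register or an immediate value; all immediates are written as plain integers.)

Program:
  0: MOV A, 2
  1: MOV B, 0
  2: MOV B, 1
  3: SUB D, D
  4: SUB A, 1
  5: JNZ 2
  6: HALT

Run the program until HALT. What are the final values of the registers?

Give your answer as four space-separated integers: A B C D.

Step 1: PC=0 exec 'MOV A, 2'. After: A=2 B=0 C=0 D=0 ZF=0 PC=1
Step 2: PC=1 exec 'MOV B, 0'. After: A=2 B=0 C=0 D=0 ZF=0 PC=2
Step 3: PC=2 exec 'MOV B, 1'. After: A=2 B=1 C=0 D=0 ZF=0 PC=3
Step 4: PC=3 exec 'SUB D, D'. After: A=2 B=1 C=0 D=0 ZF=1 PC=4
Step 5: PC=4 exec 'SUB A, 1'. After: A=1 B=1 C=0 D=0 ZF=0 PC=5
Step 6: PC=5 exec 'JNZ 2'. After: A=1 B=1 C=0 D=0 ZF=0 PC=2
Step 7: PC=2 exec 'MOV B, 1'. After: A=1 B=1 C=0 D=0 ZF=0 PC=3
Step 8: PC=3 exec 'SUB D, D'. After: A=1 B=1 C=0 D=0 ZF=1 PC=4
Step 9: PC=4 exec 'SUB A, 1'. After: A=0 B=1 C=0 D=0 ZF=1 PC=5
Step 10: PC=5 exec 'JNZ 2'. After: A=0 B=1 C=0 D=0 ZF=1 PC=6
Step 11: PC=6 exec 'HALT'. After: A=0 B=1 C=0 D=0 ZF=1 PC=6 HALTED

Answer: 0 1 0 0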